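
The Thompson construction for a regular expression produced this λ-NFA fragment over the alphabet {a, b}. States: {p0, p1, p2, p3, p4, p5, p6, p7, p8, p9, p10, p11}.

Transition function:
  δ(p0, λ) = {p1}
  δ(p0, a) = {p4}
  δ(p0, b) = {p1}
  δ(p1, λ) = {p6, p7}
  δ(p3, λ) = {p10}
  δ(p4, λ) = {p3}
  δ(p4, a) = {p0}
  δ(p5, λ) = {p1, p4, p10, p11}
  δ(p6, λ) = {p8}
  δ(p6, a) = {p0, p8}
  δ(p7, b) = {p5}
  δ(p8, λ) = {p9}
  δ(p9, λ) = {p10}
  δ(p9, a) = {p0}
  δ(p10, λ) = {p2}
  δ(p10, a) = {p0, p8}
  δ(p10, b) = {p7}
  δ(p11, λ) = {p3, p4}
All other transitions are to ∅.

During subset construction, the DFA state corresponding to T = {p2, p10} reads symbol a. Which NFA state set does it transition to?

{p0, p1, p2, p6, p7, p8, p9, p10}

p10 on a → {p0, p8}.
No a-transition from p2.
Union after reading a: {p0, p8}.
Now take the λ-closure:
From p0 via λ: add p1.
From p8 via λ: add p9.
From p1 via λ: add p6, p7.
From p9 via λ: add p10.
From p10 via λ: add p2.
No new states can be added; the closed set is {p0, p1, p2, p6, p7, p8, p9, p10}.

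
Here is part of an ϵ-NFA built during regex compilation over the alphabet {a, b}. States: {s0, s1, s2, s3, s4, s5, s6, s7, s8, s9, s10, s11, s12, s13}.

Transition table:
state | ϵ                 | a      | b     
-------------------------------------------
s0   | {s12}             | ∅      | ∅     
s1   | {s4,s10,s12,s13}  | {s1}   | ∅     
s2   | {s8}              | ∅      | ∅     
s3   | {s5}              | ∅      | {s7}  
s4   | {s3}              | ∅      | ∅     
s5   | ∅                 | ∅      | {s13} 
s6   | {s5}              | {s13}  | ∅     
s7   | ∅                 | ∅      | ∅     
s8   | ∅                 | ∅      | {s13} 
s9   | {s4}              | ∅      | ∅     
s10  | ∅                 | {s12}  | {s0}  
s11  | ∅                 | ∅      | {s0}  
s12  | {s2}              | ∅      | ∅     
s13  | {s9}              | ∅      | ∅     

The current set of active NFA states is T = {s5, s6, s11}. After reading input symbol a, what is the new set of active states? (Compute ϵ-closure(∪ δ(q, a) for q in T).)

s6 on a → {s13}.
No a-transition from s5, s11.
Union after reading a: {s13}.
Now take the ϵ-closure:
From s13 via ϵ: add s9.
From s9 via ϵ: add s4.
From s4 via ϵ: add s3.
From s3 via ϵ: add s5.
No new states can be added; the closed set is {s3, s4, s5, s9, s13}.

{s3, s4, s5, s9, s13}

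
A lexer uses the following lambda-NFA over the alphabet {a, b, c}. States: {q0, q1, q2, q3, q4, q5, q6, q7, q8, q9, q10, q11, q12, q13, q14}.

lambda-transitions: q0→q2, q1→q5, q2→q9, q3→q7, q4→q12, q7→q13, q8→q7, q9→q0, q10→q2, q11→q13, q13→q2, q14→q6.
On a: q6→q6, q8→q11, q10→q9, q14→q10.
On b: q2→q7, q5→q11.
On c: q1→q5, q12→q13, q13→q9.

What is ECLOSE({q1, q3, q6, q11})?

Start with {q1, q3, q6, q11}.
From q1 via lambda: add q5.
From q3 via lambda: add q7.
From q11 via lambda: add q13.
From q13 via lambda: add q2.
From q2 via lambda: add q9.
From q9 via lambda: add q0.
No new states can be added; the closed set is {q0, q1, q2, q3, q5, q6, q7, q9, q11, q13}.

{q0, q1, q2, q3, q5, q6, q7, q9, q11, q13}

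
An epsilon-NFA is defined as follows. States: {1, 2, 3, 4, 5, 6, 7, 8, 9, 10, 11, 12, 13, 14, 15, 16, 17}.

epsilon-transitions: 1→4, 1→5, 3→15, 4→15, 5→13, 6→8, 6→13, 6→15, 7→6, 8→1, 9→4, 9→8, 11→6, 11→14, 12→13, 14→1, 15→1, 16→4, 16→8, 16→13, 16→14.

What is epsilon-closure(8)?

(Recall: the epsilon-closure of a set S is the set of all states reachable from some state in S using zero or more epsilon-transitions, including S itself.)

Start with {8}.
From 8 via epsilon: add 1.
From 1 via epsilon: add 4, 5.
From 4 via epsilon: add 15.
From 5 via epsilon: add 13.
No new states can be added; the closed set is {1, 4, 5, 8, 13, 15}.

{1, 4, 5, 8, 13, 15}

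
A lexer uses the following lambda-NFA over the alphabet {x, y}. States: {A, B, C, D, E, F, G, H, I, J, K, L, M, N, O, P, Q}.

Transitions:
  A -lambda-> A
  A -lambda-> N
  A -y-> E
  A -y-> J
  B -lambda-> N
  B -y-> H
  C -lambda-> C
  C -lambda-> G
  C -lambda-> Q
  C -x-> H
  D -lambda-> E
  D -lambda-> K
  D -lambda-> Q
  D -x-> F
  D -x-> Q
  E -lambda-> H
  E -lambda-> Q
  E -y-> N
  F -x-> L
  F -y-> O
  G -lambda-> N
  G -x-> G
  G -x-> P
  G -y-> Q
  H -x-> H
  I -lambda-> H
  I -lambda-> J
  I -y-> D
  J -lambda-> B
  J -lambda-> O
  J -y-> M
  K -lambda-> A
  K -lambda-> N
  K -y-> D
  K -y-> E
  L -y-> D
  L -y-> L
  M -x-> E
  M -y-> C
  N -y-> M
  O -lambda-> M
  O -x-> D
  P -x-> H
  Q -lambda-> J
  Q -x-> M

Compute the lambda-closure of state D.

Start with {D}.
From D via lambda: add E, K, Q.
From E via lambda: add H.
From K via lambda: add A, N.
From Q via lambda: add J.
From J via lambda: add B, O.
From O via lambda: add M.
No new states can be added; the closed set is {A, B, D, E, H, J, K, M, N, O, Q}.

{A, B, D, E, H, J, K, M, N, O, Q}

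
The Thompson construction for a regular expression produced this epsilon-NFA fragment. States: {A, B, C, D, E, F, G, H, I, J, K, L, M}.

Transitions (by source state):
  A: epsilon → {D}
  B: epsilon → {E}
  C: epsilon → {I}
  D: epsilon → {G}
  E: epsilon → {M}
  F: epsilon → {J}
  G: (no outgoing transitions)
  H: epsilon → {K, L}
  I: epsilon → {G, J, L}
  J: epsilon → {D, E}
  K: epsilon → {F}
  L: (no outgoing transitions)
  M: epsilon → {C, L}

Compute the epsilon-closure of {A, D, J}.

Start with {A, D, J}.
From D via epsilon: add G.
From J via epsilon: add E.
From E via epsilon: add M.
From M via epsilon: add C, L.
From C via epsilon: add I.
No new states can be added; the closed set is {A, C, D, E, G, I, J, L, M}.

{A, C, D, E, G, I, J, L, M}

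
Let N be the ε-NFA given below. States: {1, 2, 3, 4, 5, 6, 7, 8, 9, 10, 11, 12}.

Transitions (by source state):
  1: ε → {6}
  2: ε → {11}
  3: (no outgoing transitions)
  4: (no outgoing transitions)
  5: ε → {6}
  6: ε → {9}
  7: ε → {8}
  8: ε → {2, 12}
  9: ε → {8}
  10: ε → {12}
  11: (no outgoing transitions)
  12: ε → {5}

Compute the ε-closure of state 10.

Start with {10}.
From 10 via ε: add 12.
From 12 via ε: add 5.
From 5 via ε: add 6.
From 6 via ε: add 9.
From 9 via ε: add 8.
From 8 via ε: add 2.
From 2 via ε: add 11.
No new states can be added; the closed set is {2, 5, 6, 8, 9, 10, 11, 12}.

{2, 5, 6, 8, 9, 10, 11, 12}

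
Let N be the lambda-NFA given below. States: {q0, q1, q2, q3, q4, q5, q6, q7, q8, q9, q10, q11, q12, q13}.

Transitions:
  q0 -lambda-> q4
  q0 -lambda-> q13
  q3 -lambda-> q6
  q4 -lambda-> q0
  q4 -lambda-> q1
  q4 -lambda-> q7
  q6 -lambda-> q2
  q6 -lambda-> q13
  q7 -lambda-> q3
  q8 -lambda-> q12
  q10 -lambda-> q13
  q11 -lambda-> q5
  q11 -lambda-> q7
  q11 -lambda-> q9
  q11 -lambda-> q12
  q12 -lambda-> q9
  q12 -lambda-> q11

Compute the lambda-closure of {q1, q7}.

{q1, q2, q3, q6, q7, q13}

Start with {q1, q7}.
From q7 via lambda: add q3.
From q3 via lambda: add q6.
From q6 via lambda: add q2, q13.
No new states can be added; the closed set is {q1, q2, q3, q6, q7, q13}.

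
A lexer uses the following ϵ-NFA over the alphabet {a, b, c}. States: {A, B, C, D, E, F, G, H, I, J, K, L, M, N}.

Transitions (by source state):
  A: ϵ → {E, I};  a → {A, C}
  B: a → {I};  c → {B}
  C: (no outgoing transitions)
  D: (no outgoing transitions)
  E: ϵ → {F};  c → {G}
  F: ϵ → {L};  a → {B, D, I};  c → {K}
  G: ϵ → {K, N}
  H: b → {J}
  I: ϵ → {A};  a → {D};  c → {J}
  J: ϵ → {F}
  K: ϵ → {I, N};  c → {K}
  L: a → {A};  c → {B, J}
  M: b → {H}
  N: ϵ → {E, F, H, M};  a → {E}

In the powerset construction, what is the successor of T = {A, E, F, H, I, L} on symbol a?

A on a → {A, C}.
F on a → {B, D, I}.
I on a → {D}.
L on a → {A}.
No a-transition from E, H.
Union after reading a: {A, B, C, D, I}.
Now take the ϵ-closure:
From A via ϵ: add E.
From E via ϵ: add F.
From F via ϵ: add L.
No new states can be added; the closed set is {A, B, C, D, E, F, I, L}.

{A, B, C, D, E, F, I, L}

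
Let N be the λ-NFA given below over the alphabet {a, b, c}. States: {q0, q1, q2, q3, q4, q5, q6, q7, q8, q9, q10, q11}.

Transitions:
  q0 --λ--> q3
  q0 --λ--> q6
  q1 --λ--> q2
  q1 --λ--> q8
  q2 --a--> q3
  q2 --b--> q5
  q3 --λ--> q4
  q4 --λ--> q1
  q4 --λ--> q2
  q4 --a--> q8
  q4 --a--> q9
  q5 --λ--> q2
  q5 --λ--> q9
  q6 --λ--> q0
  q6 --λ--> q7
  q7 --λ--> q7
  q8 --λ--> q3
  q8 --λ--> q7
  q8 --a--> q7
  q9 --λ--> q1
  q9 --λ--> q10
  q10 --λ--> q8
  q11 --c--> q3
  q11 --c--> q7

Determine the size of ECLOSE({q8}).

Start with {q8}.
From q8 via λ: add q3, q7.
From q3 via λ: add q4.
From q4 via λ: add q1, q2.
λ-closure = {q1, q2, q3, q4, q7, q8}, which has 6 states.

6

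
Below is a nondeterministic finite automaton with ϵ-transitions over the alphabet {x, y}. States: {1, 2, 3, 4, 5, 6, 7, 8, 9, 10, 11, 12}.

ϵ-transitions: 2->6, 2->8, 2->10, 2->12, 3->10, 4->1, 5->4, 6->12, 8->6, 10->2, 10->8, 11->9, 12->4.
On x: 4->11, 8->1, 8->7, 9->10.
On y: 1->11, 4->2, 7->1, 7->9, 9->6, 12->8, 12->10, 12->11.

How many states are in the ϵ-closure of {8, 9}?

Start with {8, 9}.
From 8 via ϵ: add 6.
From 6 via ϵ: add 12.
From 12 via ϵ: add 4.
From 4 via ϵ: add 1.
ϵ-closure = {1, 4, 6, 8, 9, 12}, which has 6 states.

6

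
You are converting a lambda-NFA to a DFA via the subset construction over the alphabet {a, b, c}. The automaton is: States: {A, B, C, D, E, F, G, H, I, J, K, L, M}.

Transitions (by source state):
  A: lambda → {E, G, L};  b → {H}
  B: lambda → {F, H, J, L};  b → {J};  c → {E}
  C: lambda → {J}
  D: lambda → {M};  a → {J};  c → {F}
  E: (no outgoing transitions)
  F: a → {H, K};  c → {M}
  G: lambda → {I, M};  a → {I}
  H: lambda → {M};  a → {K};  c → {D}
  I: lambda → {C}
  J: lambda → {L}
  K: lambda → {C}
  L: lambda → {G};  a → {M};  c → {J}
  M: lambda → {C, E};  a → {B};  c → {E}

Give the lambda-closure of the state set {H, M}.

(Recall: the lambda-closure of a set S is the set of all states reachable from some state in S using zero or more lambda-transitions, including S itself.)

{C, E, G, H, I, J, L, M}

Start with {H, M}.
From M via lambda: add C, E.
From C via lambda: add J.
From J via lambda: add L.
From L via lambda: add G.
From G via lambda: add I.
No new states can be added; the closed set is {C, E, G, H, I, J, L, M}.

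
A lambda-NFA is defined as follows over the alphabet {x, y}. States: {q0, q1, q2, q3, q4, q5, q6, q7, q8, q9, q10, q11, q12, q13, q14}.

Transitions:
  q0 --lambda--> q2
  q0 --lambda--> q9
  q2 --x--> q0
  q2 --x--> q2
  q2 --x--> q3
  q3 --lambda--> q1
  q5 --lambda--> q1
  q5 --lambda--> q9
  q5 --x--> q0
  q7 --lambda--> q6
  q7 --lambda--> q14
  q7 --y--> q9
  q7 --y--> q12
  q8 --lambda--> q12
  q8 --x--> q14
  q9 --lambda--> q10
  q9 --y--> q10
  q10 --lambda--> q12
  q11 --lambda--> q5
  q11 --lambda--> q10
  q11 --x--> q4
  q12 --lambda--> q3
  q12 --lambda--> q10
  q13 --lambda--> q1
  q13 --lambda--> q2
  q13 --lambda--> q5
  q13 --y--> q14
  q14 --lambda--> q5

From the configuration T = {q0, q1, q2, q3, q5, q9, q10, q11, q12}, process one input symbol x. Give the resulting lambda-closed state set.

q2 on x → {q0, q2, q3}.
q5 on x → {q0}.
q11 on x → {q4}.
No x-transition from q0, q1, q3, q9, q10, q12.
Union after reading x: {q0, q2, q3, q4}.
Now take the lambda-closure:
From q0 via lambda: add q9.
From q3 via lambda: add q1.
From q9 via lambda: add q10.
From q10 via lambda: add q12.
No new states can be added; the closed set is {q0, q1, q2, q3, q4, q9, q10, q12}.

{q0, q1, q2, q3, q4, q9, q10, q12}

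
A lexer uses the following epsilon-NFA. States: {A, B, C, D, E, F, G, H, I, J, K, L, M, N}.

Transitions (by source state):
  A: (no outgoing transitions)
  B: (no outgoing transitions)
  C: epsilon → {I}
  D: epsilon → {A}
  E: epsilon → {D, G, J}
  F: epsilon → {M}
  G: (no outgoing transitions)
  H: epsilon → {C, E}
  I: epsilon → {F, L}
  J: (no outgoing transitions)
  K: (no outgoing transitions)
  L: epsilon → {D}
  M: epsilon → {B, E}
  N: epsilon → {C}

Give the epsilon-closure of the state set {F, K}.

Start with {F, K}.
From F via epsilon: add M.
From M via epsilon: add B, E.
From E via epsilon: add D, G, J.
From D via epsilon: add A.
No new states can be added; the closed set is {A, B, D, E, F, G, J, K, M}.

{A, B, D, E, F, G, J, K, M}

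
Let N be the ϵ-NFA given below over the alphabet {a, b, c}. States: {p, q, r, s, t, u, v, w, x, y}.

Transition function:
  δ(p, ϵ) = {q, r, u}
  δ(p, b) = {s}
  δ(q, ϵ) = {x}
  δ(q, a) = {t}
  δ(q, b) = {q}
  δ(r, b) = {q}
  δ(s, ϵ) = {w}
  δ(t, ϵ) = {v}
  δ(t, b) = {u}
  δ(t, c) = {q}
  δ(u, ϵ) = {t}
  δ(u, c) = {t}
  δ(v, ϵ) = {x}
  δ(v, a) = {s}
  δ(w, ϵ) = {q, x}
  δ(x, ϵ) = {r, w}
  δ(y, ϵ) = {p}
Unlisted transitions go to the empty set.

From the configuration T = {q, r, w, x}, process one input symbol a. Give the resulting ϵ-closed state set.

{q, r, t, v, w, x}

q on a → {t}.
No a-transition from r, w, x.
Union after reading a: {t}.
Now take the ϵ-closure:
From t via ϵ: add v.
From v via ϵ: add x.
From x via ϵ: add r, w.
From w via ϵ: add q.
No new states can be added; the closed set is {q, r, t, v, w, x}.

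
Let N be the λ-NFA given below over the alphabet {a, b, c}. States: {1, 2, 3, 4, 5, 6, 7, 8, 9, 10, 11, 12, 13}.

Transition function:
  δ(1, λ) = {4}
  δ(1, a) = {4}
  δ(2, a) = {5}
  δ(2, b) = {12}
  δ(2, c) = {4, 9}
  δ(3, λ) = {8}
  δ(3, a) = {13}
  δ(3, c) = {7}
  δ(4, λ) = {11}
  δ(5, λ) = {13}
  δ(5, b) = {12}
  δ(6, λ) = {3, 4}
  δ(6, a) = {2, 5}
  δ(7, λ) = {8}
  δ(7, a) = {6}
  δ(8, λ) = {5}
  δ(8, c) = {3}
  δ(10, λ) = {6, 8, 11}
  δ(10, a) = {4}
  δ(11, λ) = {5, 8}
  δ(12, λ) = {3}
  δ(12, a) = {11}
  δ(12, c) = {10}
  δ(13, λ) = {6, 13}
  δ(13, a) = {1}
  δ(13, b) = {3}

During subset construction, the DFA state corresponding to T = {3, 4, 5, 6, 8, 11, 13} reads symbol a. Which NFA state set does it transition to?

{1, 2, 3, 4, 5, 6, 8, 11, 13}

3 on a → {13}.
6 on a → {2, 5}.
13 on a → {1}.
No a-transition from 4, 5, 8, 11.
Union after reading a: {1, 2, 5, 13}.
Now take the λ-closure:
From 1 via λ: add 4.
From 13 via λ: add 6.
From 4 via λ: add 11.
From 6 via λ: add 3.
From 3 via λ: add 8.
No new states can be added; the closed set is {1, 2, 3, 4, 5, 6, 8, 11, 13}.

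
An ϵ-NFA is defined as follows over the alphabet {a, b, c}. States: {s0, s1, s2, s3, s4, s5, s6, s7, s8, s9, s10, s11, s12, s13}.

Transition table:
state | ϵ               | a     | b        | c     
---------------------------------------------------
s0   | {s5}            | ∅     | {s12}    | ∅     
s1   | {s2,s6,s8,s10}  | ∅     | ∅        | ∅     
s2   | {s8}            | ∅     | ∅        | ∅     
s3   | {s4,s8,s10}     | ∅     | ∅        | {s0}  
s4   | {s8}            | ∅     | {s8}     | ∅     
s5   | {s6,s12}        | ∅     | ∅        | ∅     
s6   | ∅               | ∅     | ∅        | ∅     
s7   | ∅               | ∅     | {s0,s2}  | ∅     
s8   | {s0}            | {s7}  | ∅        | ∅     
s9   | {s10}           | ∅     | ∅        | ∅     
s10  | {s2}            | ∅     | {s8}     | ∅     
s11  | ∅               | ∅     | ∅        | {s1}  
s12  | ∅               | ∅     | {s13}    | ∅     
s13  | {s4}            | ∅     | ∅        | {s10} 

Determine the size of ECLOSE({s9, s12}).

8

Start with {s9, s12}.
From s9 via ϵ: add s10.
From s10 via ϵ: add s2.
From s2 via ϵ: add s8.
From s8 via ϵ: add s0.
From s0 via ϵ: add s5.
From s5 via ϵ: add s6.
ϵ-closure = {s0, s2, s5, s6, s8, s9, s10, s12}, which has 8 states.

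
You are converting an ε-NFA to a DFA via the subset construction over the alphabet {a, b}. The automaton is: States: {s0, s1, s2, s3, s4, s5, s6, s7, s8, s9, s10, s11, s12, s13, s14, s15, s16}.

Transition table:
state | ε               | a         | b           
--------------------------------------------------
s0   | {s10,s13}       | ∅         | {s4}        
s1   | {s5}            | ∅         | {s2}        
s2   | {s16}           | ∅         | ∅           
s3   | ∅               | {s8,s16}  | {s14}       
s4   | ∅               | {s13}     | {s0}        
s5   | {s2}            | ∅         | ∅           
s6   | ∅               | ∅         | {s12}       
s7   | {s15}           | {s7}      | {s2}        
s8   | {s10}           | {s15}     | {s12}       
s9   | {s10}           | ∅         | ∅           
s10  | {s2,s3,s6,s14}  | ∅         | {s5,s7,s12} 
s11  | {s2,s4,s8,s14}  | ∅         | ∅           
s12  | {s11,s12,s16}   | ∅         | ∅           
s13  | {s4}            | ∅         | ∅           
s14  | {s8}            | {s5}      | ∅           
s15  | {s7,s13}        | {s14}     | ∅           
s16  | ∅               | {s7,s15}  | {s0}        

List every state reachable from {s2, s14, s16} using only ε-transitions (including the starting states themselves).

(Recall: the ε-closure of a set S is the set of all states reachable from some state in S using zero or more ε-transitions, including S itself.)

{s2, s3, s6, s8, s10, s14, s16}

Start with {s2, s14, s16}.
From s14 via ε: add s8.
From s8 via ε: add s10.
From s10 via ε: add s3, s6.
No new states can be added; the closed set is {s2, s3, s6, s8, s10, s14, s16}.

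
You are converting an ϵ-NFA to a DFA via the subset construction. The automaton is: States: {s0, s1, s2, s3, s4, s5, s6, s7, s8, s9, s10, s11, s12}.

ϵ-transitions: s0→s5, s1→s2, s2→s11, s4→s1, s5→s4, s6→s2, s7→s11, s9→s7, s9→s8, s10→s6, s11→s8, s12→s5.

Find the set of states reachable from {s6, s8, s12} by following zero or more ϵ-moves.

{s1, s2, s4, s5, s6, s8, s11, s12}

Start with {s6, s8, s12}.
From s6 via ϵ: add s2.
From s12 via ϵ: add s5.
From s2 via ϵ: add s11.
From s5 via ϵ: add s4.
From s4 via ϵ: add s1.
No new states can be added; the closed set is {s1, s2, s4, s5, s6, s8, s11, s12}.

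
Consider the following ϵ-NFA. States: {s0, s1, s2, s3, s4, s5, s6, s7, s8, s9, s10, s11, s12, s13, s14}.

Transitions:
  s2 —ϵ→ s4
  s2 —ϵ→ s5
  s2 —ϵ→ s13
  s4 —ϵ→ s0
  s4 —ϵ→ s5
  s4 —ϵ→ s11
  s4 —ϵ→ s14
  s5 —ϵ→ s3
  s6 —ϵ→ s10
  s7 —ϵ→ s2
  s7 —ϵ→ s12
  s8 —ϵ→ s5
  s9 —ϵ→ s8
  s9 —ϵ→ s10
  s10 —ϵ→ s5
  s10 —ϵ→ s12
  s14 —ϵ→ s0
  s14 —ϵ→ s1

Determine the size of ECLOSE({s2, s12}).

Start with {s2, s12}.
From s2 via ϵ: add s4, s5, s13.
From s4 via ϵ: add s0, s11, s14.
From s5 via ϵ: add s3.
From s14 via ϵ: add s1.
ϵ-closure = {s0, s1, s2, s3, s4, s5, s11, s12, s13, s14}, which has 10 states.

10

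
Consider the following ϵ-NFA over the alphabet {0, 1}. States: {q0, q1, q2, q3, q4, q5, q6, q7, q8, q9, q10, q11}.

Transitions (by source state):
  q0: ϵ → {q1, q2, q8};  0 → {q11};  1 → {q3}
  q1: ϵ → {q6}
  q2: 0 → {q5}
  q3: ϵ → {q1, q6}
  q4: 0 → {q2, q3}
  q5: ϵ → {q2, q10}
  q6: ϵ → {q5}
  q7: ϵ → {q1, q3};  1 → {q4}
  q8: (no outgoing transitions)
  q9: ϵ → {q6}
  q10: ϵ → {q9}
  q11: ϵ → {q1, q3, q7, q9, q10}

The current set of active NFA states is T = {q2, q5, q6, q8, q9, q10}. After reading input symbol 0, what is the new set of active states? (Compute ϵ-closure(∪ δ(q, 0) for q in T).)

q2 on 0 → {q5}.
No 0-transition from q5, q6, q8, q9, q10.
Union after reading 0: {q5}.
Now take the ϵ-closure:
From q5 via ϵ: add q2, q10.
From q10 via ϵ: add q9.
From q9 via ϵ: add q6.
No new states can be added; the closed set is {q2, q5, q6, q9, q10}.

{q2, q5, q6, q9, q10}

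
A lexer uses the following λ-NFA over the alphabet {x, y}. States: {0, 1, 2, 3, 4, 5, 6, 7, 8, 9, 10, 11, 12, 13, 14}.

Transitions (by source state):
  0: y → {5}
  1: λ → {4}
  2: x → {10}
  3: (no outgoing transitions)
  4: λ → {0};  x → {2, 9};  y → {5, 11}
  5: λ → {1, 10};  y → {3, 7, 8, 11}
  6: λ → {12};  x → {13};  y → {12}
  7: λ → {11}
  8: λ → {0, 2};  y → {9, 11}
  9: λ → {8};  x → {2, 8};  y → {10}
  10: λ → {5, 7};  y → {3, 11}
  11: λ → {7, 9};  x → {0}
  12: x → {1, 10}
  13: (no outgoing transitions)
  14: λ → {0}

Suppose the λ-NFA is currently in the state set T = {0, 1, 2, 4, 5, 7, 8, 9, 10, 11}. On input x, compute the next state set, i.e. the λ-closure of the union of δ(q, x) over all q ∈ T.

{0, 1, 2, 4, 5, 7, 8, 9, 10, 11}

2 on x → {10}.
4 on x → {2, 9}.
9 on x → {2, 8}.
11 on x → {0}.
No x-transition from 0, 1, 5, 7, 8, 10.
Union after reading x: {0, 2, 8, 9, 10}.
Now take the λ-closure:
From 10 via λ: add 5, 7.
From 5 via λ: add 1.
From 7 via λ: add 11.
From 1 via λ: add 4.
No new states can be added; the closed set is {0, 1, 2, 4, 5, 7, 8, 9, 10, 11}.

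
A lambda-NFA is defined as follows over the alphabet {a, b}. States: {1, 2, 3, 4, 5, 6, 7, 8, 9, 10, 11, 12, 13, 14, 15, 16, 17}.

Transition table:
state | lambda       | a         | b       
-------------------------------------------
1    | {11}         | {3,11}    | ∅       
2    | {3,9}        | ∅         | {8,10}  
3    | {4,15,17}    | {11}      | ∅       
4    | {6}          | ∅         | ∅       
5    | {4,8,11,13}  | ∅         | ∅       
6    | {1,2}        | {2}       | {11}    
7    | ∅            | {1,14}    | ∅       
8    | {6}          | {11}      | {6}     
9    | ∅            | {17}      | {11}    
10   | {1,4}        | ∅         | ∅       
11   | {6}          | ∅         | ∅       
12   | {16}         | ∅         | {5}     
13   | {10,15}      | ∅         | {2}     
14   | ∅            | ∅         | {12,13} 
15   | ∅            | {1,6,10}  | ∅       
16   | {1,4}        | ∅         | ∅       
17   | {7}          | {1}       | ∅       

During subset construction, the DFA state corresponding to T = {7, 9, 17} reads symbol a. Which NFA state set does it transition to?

7 on a → {1, 14}.
9 on a → {17}.
17 on a → {1}.
Union after reading a: {1, 14, 17}.
Now take the lambda-closure:
From 1 via lambda: add 11.
From 17 via lambda: add 7.
From 11 via lambda: add 6.
From 6 via lambda: add 2.
From 2 via lambda: add 3, 9.
From 3 via lambda: add 4, 15.
No new states can be added; the closed set is {1, 2, 3, 4, 6, 7, 9, 11, 14, 15, 17}.

{1, 2, 3, 4, 6, 7, 9, 11, 14, 15, 17}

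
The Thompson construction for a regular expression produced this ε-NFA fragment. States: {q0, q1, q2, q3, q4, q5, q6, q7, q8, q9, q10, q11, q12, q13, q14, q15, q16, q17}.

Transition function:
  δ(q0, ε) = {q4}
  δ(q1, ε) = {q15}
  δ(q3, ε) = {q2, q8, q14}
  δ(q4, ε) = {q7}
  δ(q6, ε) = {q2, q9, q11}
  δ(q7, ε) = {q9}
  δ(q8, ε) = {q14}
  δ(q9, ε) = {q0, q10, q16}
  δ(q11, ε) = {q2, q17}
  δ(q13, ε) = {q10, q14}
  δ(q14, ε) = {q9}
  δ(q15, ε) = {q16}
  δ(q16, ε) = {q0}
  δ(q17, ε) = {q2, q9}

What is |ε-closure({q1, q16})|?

Start with {q1, q16}.
From q1 via ε: add q15.
From q16 via ε: add q0.
From q0 via ε: add q4.
From q4 via ε: add q7.
From q7 via ε: add q9.
From q9 via ε: add q10.
ε-closure = {q0, q1, q4, q7, q9, q10, q15, q16}, which has 8 states.

8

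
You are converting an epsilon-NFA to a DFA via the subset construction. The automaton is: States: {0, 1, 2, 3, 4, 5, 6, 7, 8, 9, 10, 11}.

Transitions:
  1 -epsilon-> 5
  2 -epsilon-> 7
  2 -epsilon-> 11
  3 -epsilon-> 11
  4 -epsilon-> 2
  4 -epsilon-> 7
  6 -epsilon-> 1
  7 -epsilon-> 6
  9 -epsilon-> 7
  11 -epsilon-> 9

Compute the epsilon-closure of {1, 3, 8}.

{1, 3, 5, 6, 7, 8, 9, 11}

Start with {1, 3, 8}.
From 1 via epsilon: add 5.
From 3 via epsilon: add 11.
From 11 via epsilon: add 9.
From 9 via epsilon: add 7.
From 7 via epsilon: add 6.
No new states can be added; the closed set is {1, 3, 5, 6, 7, 8, 9, 11}.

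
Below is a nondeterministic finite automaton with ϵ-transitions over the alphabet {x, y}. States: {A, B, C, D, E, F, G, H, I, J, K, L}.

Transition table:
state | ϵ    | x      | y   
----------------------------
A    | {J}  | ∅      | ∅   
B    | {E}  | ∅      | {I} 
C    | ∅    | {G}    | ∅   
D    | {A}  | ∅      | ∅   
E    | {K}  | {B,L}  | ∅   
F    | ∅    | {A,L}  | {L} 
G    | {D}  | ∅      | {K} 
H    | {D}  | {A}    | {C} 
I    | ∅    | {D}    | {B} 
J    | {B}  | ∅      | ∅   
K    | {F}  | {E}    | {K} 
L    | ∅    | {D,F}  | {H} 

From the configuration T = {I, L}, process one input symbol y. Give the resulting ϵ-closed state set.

I on y → {B}.
L on y → {H}.
Union after reading y: {B, H}.
Now take the ϵ-closure:
From B via ϵ: add E.
From H via ϵ: add D.
From D via ϵ: add A.
From E via ϵ: add K.
From A via ϵ: add J.
From K via ϵ: add F.
No new states can be added; the closed set is {A, B, D, E, F, H, J, K}.

{A, B, D, E, F, H, J, K}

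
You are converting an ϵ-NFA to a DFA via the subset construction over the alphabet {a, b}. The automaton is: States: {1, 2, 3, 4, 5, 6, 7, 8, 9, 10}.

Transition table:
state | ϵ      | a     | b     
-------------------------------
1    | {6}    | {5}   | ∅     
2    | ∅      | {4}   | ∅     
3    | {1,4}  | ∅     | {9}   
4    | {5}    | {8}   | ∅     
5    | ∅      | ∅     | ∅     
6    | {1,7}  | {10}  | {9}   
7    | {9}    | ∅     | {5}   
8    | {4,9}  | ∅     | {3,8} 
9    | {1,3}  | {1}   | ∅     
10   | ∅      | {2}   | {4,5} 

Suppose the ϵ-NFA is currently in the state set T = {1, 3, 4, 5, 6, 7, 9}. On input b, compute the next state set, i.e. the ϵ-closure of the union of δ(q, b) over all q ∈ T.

3 on b → {9}.
6 on b → {9}.
7 on b → {5}.
No b-transition from 1, 4, 5, 9.
Union after reading b: {5, 9}.
Now take the ϵ-closure:
From 9 via ϵ: add 1, 3.
From 1 via ϵ: add 6.
From 3 via ϵ: add 4.
From 6 via ϵ: add 7.
No new states can be added; the closed set is {1, 3, 4, 5, 6, 7, 9}.

{1, 3, 4, 5, 6, 7, 9}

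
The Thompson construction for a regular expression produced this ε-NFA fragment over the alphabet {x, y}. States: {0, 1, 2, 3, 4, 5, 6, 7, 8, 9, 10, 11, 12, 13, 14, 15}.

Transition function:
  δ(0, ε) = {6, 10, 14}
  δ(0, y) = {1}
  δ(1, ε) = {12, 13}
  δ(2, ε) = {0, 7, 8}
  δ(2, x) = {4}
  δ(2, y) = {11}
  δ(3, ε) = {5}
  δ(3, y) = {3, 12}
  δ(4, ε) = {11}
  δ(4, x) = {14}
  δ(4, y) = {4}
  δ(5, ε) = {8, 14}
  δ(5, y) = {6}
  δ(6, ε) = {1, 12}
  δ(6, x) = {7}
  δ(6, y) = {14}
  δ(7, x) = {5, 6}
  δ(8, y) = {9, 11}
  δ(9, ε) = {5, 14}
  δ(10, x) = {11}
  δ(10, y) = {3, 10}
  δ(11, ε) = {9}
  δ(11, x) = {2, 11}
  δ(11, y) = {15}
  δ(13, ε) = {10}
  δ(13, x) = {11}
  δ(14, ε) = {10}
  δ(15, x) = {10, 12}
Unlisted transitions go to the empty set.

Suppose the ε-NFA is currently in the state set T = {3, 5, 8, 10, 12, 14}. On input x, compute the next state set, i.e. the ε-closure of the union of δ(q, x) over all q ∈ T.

10 on x → {11}.
No x-transition from 3, 5, 8, 12, 14.
Union after reading x: {11}.
Now take the ε-closure:
From 11 via ε: add 9.
From 9 via ε: add 5, 14.
From 5 via ε: add 8.
From 14 via ε: add 10.
No new states can be added; the closed set is {5, 8, 9, 10, 11, 14}.

{5, 8, 9, 10, 11, 14}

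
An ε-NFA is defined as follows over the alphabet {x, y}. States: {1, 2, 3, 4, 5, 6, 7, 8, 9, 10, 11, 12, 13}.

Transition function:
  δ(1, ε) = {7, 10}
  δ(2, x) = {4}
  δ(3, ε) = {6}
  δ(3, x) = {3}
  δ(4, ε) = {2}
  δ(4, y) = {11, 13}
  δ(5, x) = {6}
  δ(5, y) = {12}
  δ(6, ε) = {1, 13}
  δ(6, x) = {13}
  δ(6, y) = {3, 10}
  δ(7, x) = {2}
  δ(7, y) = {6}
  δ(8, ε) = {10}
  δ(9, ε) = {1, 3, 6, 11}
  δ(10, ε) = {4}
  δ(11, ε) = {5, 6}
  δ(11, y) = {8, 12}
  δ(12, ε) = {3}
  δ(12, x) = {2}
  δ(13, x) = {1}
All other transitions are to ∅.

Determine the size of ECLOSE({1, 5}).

6

Start with {1, 5}.
From 1 via ε: add 7, 10.
From 10 via ε: add 4.
From 4 via ε: add 2.
ε-closure = {1, 2, 4, 5, 7, 10}, which has 6 states.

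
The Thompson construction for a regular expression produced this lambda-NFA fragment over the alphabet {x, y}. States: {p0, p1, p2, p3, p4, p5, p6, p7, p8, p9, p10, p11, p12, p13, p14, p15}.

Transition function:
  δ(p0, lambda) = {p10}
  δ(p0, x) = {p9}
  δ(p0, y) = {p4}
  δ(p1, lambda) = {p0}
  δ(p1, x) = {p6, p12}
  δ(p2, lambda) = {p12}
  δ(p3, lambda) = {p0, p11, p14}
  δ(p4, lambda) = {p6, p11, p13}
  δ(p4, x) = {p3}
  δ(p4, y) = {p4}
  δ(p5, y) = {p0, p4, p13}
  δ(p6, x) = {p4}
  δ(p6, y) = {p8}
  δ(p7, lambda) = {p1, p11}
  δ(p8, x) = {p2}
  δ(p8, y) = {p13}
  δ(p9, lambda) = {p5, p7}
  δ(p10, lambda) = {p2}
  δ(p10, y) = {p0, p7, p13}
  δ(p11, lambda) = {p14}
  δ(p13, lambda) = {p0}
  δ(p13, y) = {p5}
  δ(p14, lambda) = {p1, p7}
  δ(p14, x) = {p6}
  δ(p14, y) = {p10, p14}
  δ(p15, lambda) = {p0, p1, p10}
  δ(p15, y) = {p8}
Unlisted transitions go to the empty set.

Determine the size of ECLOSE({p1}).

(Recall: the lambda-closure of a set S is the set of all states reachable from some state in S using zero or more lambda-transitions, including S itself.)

5

Start with {p1}.
From p1 via lambda: add p0.
From p0 via lambda: add p10.
From p10 via lambda: add p2.
From p2 via lambda: add p12.
lambda-closure = {p0, p1, p2, p10, p12}, which has 5 states.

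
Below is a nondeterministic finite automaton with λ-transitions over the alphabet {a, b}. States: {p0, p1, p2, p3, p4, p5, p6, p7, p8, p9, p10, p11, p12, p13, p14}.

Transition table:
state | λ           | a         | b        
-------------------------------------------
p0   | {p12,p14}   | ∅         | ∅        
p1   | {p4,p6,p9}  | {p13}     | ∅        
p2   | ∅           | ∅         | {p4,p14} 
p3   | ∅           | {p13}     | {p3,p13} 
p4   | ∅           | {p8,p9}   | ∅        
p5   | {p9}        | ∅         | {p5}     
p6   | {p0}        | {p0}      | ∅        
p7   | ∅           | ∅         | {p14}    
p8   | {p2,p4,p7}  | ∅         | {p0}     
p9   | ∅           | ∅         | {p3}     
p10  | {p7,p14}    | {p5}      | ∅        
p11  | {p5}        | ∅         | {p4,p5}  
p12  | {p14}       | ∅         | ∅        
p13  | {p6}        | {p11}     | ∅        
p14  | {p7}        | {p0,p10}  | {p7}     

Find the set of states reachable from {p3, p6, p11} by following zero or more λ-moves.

{p0, p3, p5, p6, p7, p9, p11, p12, p14}

Start with {p3, p6, p11}.
From p6 via λ: add p0.
From p11 via λ: add p5.
From p0 via λ: add p12, p14.
From p5 via λ: add p9.
From p14 via λ: add p7.
No new states can be added; the closed set is {p0, p3, p5, p6, p7, p9, p11, p12, p14}.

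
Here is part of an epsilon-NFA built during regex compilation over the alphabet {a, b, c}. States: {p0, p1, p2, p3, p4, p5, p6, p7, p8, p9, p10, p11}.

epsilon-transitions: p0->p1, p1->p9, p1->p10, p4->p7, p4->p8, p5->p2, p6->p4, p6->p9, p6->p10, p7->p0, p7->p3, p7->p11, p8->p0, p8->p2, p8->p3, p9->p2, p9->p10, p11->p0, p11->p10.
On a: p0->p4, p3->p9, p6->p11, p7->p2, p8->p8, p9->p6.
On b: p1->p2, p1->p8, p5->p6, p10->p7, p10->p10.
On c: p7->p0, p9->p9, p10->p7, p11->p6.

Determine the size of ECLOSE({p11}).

Start with {p11}.
From p11 via epsilon: add p0, p10.
From p0 via epsilon: add p1.
From p1 via epsilon: add p9.
From p9 via epsilon: add p2.
epsilon-closure = {p0, p1, p2, p9, p10, p11}, which has 6 states.

6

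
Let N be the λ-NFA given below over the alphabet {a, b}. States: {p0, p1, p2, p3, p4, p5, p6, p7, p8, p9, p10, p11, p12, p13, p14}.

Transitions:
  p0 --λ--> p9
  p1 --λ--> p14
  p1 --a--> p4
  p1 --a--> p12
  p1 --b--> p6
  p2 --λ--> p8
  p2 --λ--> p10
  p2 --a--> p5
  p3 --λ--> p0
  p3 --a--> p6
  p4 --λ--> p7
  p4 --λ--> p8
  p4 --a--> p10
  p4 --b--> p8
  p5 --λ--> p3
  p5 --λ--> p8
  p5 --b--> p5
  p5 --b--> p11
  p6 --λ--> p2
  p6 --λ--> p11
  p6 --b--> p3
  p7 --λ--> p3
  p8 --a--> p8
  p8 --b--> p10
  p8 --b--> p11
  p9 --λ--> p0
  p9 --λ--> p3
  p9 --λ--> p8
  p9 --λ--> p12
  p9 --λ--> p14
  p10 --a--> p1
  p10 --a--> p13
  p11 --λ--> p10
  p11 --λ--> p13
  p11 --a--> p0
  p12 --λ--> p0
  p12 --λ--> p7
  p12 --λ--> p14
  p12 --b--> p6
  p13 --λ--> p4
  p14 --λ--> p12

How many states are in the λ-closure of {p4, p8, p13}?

Start with {p4, p8, p13}.
From p4 via λ: add p7.
From p7 via λ: add p3.
From p3 via λ: add p0.
From p0 via λ: add p9.
From p9 via λ: add p12, p14.
λ-closure = {p0, p3, p4, p7, p8, p9, p12, p13, p14}, which has 9 states.

9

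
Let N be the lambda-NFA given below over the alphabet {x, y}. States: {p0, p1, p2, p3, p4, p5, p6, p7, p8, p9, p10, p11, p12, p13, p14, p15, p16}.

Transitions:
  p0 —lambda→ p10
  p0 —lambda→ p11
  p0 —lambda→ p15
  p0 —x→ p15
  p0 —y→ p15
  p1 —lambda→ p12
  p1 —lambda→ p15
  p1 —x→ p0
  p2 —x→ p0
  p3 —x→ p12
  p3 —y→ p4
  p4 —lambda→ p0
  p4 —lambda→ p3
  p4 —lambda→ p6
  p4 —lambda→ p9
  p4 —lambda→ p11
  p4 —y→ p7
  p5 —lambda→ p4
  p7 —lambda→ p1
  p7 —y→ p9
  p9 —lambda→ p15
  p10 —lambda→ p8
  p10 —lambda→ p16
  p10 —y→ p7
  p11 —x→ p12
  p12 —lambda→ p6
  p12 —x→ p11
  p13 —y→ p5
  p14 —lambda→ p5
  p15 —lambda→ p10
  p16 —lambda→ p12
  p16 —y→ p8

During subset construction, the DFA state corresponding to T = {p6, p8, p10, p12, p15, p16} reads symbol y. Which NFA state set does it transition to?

p10 on y → {p7}.
p16 on y → {p8}.
No y-transition from p6, p8, p12, p15.
Union after reading y: {p7, p8}.
Now take the lambda-closure:
From p7 via lambda: add p1.
From p1 via lambda: add p12, p15.
From p12 via lambda: add p6.
From p15 via lambda: add p10.
From p10 via lambda: add p16.
No new states can be added; the closed set is {p1, p6, p7, p8, p10, p12, p15, p16}.

{p1, p6, p7, p8, p10, p12, p15, p16}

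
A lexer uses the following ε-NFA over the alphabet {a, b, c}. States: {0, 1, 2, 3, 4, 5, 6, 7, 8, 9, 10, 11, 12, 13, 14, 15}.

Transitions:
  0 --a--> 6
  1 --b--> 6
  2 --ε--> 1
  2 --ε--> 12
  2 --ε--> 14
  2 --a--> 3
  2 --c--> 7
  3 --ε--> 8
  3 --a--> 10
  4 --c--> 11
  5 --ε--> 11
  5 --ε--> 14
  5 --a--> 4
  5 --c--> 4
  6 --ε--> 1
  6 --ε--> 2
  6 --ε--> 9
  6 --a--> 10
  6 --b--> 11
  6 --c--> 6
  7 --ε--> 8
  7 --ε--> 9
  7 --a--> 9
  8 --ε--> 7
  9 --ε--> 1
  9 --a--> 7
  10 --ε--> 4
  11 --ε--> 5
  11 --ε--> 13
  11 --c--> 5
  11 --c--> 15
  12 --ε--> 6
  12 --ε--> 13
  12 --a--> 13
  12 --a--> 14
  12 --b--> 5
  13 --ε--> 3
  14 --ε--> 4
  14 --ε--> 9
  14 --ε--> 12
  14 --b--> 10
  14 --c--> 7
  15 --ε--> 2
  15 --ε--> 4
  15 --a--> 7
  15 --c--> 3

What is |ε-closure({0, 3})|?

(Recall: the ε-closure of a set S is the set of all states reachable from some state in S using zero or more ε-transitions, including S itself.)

Start with {0, 3}.
From 3 via ε: add 8.
From 8 via ε: add 7.
From 7 via ε: add 9.
From 9 via ε: add 1.
ε-closure = {0, 1, 3, 7, 8, 9}, which has 6 states.

6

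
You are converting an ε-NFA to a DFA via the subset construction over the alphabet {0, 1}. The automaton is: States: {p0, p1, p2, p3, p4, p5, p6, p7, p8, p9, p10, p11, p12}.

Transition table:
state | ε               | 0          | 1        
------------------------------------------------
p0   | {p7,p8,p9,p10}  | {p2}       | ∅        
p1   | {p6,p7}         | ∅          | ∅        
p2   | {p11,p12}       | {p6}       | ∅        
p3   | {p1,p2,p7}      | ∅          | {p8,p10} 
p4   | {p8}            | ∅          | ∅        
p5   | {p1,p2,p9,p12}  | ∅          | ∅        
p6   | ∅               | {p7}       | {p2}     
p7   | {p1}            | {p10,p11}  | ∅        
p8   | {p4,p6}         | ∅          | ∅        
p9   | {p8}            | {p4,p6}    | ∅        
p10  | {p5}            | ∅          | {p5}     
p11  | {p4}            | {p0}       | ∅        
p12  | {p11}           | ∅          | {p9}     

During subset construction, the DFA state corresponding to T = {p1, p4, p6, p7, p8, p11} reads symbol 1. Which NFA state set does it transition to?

{p2, p4, p6, p8, p11, p12}

p6 on 1 → {p2}.
No 1-transition from p1, p4, p7, p8, p11.
Union after reading 1: {p2}.
Now take the ε-closure:
From p2 via ε: add p11, p12.
From p11 via ε: add p4.
From p4 via ε: add p8.
From p8 via ε: add p6.
No new states can be added; the closed set is {p2, p4, p6, p8, p11, p12}.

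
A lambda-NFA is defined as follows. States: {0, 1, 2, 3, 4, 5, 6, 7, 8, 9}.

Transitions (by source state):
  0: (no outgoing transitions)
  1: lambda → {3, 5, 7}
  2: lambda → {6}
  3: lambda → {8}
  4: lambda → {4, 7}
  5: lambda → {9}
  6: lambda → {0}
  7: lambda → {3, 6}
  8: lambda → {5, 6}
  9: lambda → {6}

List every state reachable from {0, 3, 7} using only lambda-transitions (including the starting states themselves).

{0, 3, 5, 6, 7, 8, 9}

Start with {0, 3, 7}.
From 3 via lambda: add 8.
From 7 via lambda: add 6.
From 8 via lambda: add 5.
From 5 via lambda: add 9.
No new states can be added; the closed set is {0, 3, 5, 6, 7, 8, 9}.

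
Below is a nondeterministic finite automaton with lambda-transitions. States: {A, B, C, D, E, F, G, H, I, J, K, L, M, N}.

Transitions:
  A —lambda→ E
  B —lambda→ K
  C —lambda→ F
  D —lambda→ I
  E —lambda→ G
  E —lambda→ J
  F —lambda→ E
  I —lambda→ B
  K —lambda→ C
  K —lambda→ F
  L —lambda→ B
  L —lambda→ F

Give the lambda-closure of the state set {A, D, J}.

Start with {A, D, J}.
From A via lambda: add E.
From D via lambda: add I.
From E via lambda: add G.
From I via lambda: add B.
From B via lambda: add K.
From K via lambda: add C, F.
No new states can be added; the closed set is {A, B, C, D, E, F, G, I, J, K}.

{A, B, C, D, E, F, G, I, J, K}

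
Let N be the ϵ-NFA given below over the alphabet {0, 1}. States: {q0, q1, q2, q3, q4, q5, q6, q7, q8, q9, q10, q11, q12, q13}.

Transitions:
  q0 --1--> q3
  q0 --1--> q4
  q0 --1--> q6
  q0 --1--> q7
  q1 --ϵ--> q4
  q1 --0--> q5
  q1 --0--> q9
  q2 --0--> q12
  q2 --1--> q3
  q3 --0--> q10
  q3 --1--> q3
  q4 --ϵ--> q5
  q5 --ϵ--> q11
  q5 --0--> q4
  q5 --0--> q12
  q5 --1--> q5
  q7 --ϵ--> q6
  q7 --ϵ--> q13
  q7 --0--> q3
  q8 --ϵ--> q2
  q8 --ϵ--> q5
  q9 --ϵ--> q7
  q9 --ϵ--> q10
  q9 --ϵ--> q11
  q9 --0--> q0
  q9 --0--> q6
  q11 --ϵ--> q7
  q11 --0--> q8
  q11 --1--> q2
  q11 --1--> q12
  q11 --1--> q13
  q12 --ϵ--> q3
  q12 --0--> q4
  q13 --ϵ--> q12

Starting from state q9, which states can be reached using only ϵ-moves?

Start with {q9}.
From q9 via ϵ: add q7, q10, q11.
From q7 via ϵ: add q6, q13.
From q13 via ϵ: add q12.
From q12 via ϵ: add q3.
No new states can be added; the closed set is {q3, q6, q7, q9, q10, q11, q12, q13}.

{q3, q6, q7, q9, q10, q11, q12, q13}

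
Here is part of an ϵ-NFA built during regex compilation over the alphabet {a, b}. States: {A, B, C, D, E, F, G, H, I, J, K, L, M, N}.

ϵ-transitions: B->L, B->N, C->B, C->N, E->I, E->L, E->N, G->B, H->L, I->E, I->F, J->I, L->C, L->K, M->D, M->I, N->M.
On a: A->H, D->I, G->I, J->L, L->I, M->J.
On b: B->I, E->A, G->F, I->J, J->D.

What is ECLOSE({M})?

{B, C, D, E, F, I, K, L, M, N}

Start with {M}.
From M via ϵ: add D, I.
From I via ϵ: add E, F.
From E via ϵ: add L, N.
From L via ϵ: add C, K.
From C via ϵ: add B.
No new states can be added; the closed set is {B, C, D, E, F, I, K, L, M, N}.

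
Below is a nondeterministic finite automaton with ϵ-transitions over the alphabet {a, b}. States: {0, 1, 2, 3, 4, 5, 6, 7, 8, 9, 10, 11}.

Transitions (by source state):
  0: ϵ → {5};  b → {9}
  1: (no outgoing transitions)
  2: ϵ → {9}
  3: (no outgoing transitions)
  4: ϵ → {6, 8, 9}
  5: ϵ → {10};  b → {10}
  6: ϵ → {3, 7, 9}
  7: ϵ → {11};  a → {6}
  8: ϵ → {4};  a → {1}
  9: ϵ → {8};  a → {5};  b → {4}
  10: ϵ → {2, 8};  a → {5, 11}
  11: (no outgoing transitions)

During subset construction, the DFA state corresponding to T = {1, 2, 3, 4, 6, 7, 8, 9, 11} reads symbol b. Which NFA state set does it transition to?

9 on b → {4}.
No b-transition from 1, 2, 3, 4, 6, 7, 8, 11.
Union after reading b: {4}.
Now take the ϵ-closure:
From 4 via ϵ: add 6, 8, 9.
From 6 via ϵ: add 3, 7.
From 7 via ϵ: add 11.
No new states can be added; the closed set is {3, 4, 6, 7, 8, 9, 11}.

{3, 4, 6, 7, 8, 9, 11}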